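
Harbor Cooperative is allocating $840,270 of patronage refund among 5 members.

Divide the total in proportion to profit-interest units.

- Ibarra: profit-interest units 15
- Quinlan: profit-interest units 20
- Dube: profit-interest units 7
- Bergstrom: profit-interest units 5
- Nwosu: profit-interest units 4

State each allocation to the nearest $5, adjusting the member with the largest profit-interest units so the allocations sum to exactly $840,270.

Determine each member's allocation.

Profit-interest units total: 15 + 20 + 7 + 5 + 4 = 51.
Unrounded shares: Ibarra 247,138.24; Quinlan 329,517.65; Dube 115,331.18; Bergstrom 82,379.41; Nwosu 65,903.53.
At nearest $5: Ibarra $247,140; Quinlan $329,520; Dube $115,330; Bergstrom $82,380; Nwosu $65,905. Sum = $840,275.
Difference $840,270 − $840,275 = −$5 applied to largest profit-interest units (Quinlan): Quinlan becomes $329,515.

Ibarra: $247,140 · Quinlan: $329,515 · Dube: $115,330 · Bergstrom: $82,380 · Nwosu: $65,905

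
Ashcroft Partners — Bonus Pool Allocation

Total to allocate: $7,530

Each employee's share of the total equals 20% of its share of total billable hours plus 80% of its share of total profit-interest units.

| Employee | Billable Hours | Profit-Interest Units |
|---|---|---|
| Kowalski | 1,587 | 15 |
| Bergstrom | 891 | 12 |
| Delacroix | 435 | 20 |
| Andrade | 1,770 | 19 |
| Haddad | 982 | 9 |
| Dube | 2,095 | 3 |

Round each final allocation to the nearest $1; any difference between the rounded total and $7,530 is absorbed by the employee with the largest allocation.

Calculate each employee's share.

Kowalski: $1,466; Bergstrom: $1,100; Delacroix: $1,629; Andrade: $1,811; Haddad: $886; Dube: $638

Totals — billable hours 7,760, profit-interest units 78.
Combined weights (20% billable hours + 80% profit-interest units): Kowalski 0.1947; Bergstrom 0.1460; Delacroix 0.2163; Andrade 0.2405; Haddad 0.1176; Dube 0.0848.
Unrounded shares: Kowalski 1,466.45; Bergstrom 1,099.69; Delacroix 1,629.04; Andrade 1,810.89; Haddad 885.66; Dube 638.27.
After rounding ($1): Kowalski $1,466; Bergstrom $1,100; Delacroix $1,629; Andrade $1,811; Haddad $886; Dube $638. Sum = $7,530.
No rounding difference to absorb.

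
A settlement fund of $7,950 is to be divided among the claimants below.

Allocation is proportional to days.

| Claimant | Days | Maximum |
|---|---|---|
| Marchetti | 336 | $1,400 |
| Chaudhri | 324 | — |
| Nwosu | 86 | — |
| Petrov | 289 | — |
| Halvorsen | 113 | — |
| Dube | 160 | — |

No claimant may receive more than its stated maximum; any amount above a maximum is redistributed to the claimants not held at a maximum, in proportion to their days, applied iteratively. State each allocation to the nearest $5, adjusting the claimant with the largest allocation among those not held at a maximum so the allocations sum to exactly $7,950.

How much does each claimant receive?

Combined days = 1,308.
Pro-rata shares before constraints: Marchetti 2,042.20; Chaudhri 1,969.27; Nwosu 522.71; Petrov 1,756.54; Halvorsen 686.81; Dube 972.48.
Capped: Marchetti ($1,400); residual $6,550 reallocated over remaining days 972.
Remaining shares: Chaudhri 2,183.33 → $2,185; Nwosu 579.53 → $580; Petrov 1,947.48 → $1,945; Halvorsen 761.47 → $760; Dube 1,078.19 → $1,080.

Marchetti: $1,400 · Chaudhri: $2,185 · Nwosu: $580 · Petrov: $1,945 · Halvorsen: $760 · Dube: $1,080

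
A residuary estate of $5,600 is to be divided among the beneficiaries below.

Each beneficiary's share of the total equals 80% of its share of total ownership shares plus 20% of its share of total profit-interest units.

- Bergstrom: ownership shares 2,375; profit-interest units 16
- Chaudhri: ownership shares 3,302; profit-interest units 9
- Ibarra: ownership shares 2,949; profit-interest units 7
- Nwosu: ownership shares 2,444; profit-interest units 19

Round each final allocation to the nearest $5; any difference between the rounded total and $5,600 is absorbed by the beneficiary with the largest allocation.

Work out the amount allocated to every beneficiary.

Totals — ownership shares 11,070, profit-interest units 51.
Combined weights (80% ownership shares + 20% profit-interest units): Bergstrom 0.2344; Chaudhri 0.2739; Ibarra 0.2406; Nwosu 0.2511.
Unrounded shares: Bergstrom 1,312.53; Chaudhri 1,533.96; Ibarra 1,347.18; Nwosu 1,406.34.
At nearest $5: Bergstrom $1,315; Chaudhri $1,535; Ibarra $1,345; Nwosu $1,405. Sum = $5,600.
Sum already equals the total — no adjustment.

Bergstrom: $1,315 · Chaudhri: $1,535 · Ibarra: $1,345 · Nwosu: $1,405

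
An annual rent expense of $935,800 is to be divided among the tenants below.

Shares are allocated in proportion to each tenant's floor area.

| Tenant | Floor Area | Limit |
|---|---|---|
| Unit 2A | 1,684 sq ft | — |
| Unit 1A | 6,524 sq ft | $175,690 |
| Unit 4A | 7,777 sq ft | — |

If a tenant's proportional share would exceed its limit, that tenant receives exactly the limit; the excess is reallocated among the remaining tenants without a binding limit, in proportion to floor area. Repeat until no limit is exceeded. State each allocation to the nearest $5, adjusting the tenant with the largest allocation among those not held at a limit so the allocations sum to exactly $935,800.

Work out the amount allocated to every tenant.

Unit 2A: $135,295 | Unit 1A: $175,690 | Unit 4A: $624,815

Floor area total: 15,985.
Unconstrained shares: Unit 2A 98,585.37; Unit 1A 381,930.51; Unit 4A 455,284.12.
Capped: Unit 1A ($175,690); balance $760,110 reallocated over remaining floor area 9,461.
Shares after redistribution: Unit 2A 135,294.92 → $135,295; Unit 4A 624,815.08 → $624,815.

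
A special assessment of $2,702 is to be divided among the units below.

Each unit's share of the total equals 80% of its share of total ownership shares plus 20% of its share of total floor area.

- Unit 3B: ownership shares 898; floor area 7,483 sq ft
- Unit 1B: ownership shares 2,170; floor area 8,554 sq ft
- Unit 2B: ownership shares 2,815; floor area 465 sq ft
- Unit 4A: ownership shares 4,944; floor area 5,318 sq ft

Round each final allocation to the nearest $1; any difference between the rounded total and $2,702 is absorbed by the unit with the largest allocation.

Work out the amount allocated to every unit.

Unit 3B: $365; Unit 1B: $645; Unit 2B: $574; Unit 4A: $1,118

Totals — ownership shares 10,827, floor area 21,820.
Composite weights (80% ownership shares + 20% floor area): Unit 3B 0.1349; Unit 1B 0.2387; Unit 2B 0.2123; Unit 4A 0.4141.
Raw shares: Unit 3B 364.61; Unit 1B 645.09; Unit 2B 573.53; Unit 4A 1,118.77.
After rounding ($1): Unit 3B $365; Unit 1B $645; Unit 2B $574; Unit 4A $1,119. Sum = $2,703.
Difference $2,702 − $2,703 = −$1 applied to largest allocation (Unit 4A): Unit 4A becomes $1,118.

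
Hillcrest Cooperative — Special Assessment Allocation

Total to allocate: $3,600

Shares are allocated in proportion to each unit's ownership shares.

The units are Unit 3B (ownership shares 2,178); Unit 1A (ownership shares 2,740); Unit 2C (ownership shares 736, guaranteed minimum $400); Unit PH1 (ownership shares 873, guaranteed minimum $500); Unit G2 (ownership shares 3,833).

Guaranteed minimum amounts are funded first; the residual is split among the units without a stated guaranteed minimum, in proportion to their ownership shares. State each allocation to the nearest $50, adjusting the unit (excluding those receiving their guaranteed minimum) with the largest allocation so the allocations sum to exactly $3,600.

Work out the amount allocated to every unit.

Unit 3B: $650 · Unit 1A: $850 · Unit 2C: $400 · Unit PH1: $500 · Unit G2: $1,200

Fund the minimums — Unit 2C $400; Unit PH1 $500. Remaining pool $2,700.
Remaining pool split over remaining ownership shares 8,751: Unit 3B 671.99 → $650; Unit 1A 845.39 → $850; Unit G2 1,182.62 → $1,200.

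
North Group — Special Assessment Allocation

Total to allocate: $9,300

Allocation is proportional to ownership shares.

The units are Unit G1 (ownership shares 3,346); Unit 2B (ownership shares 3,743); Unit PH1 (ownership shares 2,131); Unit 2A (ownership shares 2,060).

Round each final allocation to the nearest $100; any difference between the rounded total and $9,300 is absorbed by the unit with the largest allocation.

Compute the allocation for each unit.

Unit G1: $2,800 | Unit 2B: $3,000 | Unit PH1: $1,800 | Unit 2A: $1,700

Ownership shares total: 11,280.
Unrounded shares: Unit G1 3,346/11,280 × $9,300 = 2,758.67; Unit 2B 3,743/11,280 × $9,300 = 3,085.98; Unit PH1 2,131/11,280 × $9,300 = 1,756.94; Unit 2A 2,060/11,280 × $9,300 = 1,698.40.
At nearest $100: Unit G1 $2,800; Unit 2B $3,100; Unit PH1 $1,800; Unit 2A $1,700. Sum = $9,400.
Difference $9,300 − $9,400 = −$100 applied to largest allocation (Unit 2B): Unit 2B becomes $3,000.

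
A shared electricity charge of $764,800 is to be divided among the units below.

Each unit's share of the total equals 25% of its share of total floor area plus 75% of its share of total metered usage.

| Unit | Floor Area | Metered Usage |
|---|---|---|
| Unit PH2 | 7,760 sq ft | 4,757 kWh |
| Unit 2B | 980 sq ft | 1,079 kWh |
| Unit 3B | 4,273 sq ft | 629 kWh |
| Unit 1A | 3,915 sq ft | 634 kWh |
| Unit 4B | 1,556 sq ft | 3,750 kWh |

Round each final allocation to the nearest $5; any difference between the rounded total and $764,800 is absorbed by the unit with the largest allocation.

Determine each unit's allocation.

Floor area total 18,484; metered usage total 10,849.
Blended shares (25% floor area + 75% metered usage): Unit PH2 0.4338; Unit 2B 0.0878; Unit 3B 0.1013; Unit 1A 0.0968; Unit 4B 0.2803.
Raw shares: Unit PH2 331,778.52; Unit 2B 67,185.26; Unit 3B 77,456.26; Unit 1A 74,017.44; Unit 4B 214,362.51.
Rounded to nearest $5: Unit PH2 $331,780; Unit 2B $67,185; Unit 3B $77,455; Unit 1A $74,015; Unit 4B $214,365. Sum = $764,800.
Sum already equals the total — no adjustment.

Unit PH2: $331,780 | Unit 2B: $67,185 | Unit 3B: $77,455 | Unit 1A: $74,015 | Unit 4B: $214,365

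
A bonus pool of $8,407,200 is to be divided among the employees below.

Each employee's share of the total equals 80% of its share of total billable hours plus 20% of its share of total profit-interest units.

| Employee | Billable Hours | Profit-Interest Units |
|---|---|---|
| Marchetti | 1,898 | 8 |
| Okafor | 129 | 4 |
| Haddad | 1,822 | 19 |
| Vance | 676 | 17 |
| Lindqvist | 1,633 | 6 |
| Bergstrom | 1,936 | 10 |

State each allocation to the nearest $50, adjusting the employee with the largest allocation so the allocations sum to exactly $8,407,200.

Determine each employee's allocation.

Billable hours total 8,094; profit-interest units total 64.
Composite weights (80% billable hours + 20% profit-interest units): Marchetti 0.2126; Okafor 0.0253; Haddad 0.2395; Vance 0.1199; Lindqvist 0.1802; Bergstrom 0.2226.
Unrounded shares: Marchetti 1,787,334.99; Okafor 212,283.36; Haddad 2,013,179.81; Vance 1,008,358.93; Lindqvist 1,514,586.58; Bergstrom 1,871,456.33.
Rounded to nearest $50: Marchetti $1,787,350; Okafor $212,300; Haddad $2,013,200; Vance $1,008,350; Lindqvist $1,514,600; Bergstrom $1,871,450. Sum = $8,407,250.
Difference $8,407,200 − $8,407,250 = −$50 applied to largest allocation (Haddad): Haddad becomes $2,013,150.

Marchetti: $1,787,350; Okafor: $212,300; Haddad: $2,013,150; Vance: $1,008,350; Lindqvist: $1,514,600; Bergstrom: $1,871,450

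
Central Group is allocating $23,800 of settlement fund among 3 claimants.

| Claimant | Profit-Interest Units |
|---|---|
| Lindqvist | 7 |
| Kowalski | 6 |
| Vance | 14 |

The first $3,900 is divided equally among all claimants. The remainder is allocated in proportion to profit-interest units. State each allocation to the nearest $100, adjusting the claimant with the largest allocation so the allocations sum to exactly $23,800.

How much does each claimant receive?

Lindqvist: $6,500; Kowalski: $5,700; Vance: $11,600

$3,900 shared equally gives $1,300 per claimant.
Remainder $19,900 by profit-interest units (total 27): Lindqvist 5,159.26 → $5,200; Kowalski 4,422.22 → $4,400; Vance 10,318.52 → $10,300.
Totals: Lindqvist $1,300 + $5,200 = $6,500; Kowalski $1,300 + $4,400 = $5,700; Vance $1,300 + $10,300 = $11,600.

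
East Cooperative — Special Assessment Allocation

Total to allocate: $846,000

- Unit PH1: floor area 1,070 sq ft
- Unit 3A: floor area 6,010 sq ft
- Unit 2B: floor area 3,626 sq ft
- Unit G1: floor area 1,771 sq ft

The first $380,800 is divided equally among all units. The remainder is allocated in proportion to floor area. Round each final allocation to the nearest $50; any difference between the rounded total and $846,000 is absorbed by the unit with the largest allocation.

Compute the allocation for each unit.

Equal tier: $380,800 ÷ 4 = $95,200 apiece.
Remainder $465,200 by floor area (total 12,477): Unit PH1 39,894.53 → $39,900; Unit 3A 224,080.47 → $224,100; Unit 2B 135,193.97 → $135,200; Unit G1 66,031.03 → $66,050.
Rounding difference −$50 on remainder applied to Unit 3A.
Totals: Unit PH1 $95,200 + $39,900 = $135,100; Unit 3A $95,200 + $224,050 = $319,250; Unit 2B $95,200 + $135,200 = $230,400; Unit G1 $95,200 + $66,050 = $161,250.

Unit PH1: $135,100 · Unit 3A: $319,250 · Unit 2B: $230,400 · Unit G1: $161,250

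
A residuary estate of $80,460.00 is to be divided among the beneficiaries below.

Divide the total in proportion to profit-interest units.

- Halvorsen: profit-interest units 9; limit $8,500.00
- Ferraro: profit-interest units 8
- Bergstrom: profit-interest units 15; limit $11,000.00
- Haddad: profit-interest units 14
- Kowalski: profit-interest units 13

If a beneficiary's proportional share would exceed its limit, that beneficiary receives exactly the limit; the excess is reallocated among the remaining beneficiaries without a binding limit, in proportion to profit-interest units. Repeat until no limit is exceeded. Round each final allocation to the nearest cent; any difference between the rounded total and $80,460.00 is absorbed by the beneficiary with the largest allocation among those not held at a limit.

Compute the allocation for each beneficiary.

Halvorsen: $8,500.00; Ferraro: $13,933.71; Bergstrom: $11,000.00; Haddad: $24,384.00; Kowalski: $22,642.29

Total profit-interest units = 59.
Pro-rata shares before constraints: Halvorsen 12,273.5593; Ferraro 10,909.8305; Bergstrom 20,455.9322; Haddad 19,092.2034; Kowalski 17,728.4746.
Cap binds for Halvorsen ($8,500.00), Bergstrom ($11,000.00); residual $60,960.00 reallocated over remaining profit-interest units 35.
Remaining shares: Ferraro 13,933.7143 → $13,933.71; Haddad 24,384.0000 → $24,384.00; Kowalski 22,642.2857 → $22,642.29.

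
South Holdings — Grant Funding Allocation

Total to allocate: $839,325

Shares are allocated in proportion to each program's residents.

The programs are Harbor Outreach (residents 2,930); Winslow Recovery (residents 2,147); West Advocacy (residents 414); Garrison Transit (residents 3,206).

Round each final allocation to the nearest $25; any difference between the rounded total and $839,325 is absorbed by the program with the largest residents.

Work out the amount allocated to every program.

Sum of residents: 2,930 + 2,147 + 414 + 3,206 = 8,697.
Pro-rata amounts: Harbor Outreach 282,766.73; Winslow Recovery 207,201.42; West Advocacy 39,954.07; Garrison Transit 309,402.78.
Rounded to nearest $25: Harbor Outreach $282,775; Winslow Recovery $207,200; West Advocacy $39,950; Garrison Transit $309,400. Sum = $839,325.
Rounded total matches; no reconciliation needed.

Harbor Outreach: $282,775; Winslow Recovery: $207,200; West Advocacy: $39,950; Garrison Transit: $309,400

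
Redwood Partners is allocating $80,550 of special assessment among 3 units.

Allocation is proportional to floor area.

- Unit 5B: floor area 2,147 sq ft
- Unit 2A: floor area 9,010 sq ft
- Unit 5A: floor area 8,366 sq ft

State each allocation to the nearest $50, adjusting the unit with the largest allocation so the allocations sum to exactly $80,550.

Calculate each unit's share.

Unit 5B: $8,850; Unit 2A: $37,200; Unit 5A: $34,500

Floor area total: 19,523.
Raw shares: Unit 5B 2,147/19,523 × $80,550 = 8,858.31; Unit 2A 9,010/19,523 × $80,550 = 37,174.38; Unit 5A 8,366/19,523 × $80,550 = 34,517.30.
Rounded to nearest $50: Unit 5B $8,850; Unit 2A $37,150; Unit 5A $34,500. Sum = $80,500.
Difference $80,550 − $80,500 = +$50 applied to largest allocation (Unit 2A): Unit 2A becomes $37,200.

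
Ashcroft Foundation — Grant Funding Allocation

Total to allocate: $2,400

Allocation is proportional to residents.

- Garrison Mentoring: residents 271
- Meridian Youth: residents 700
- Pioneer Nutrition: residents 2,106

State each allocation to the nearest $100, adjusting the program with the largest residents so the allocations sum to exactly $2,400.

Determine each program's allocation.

Garrison Mentoring: $200 · Meridian Youth: $500 · Pioneer Nutrition: $1,700

Sum of residents: 271 + 700 + 2,106 = 3,077.
Unrounded shares: Garrison Mentoring 211.37; Meridian Youth 545.99; Pioneer Nutrition 1,642.64.
After rounding ($100): Garrison Mentoring $200; Meridian Youth $500; Pioneer Nutrition $1,600. Sum = $2,300.
Difference $2,400 − $2,300 = +$100 applied to largest residents (Pioneer Nutrition): Pioneer Nutrition becomes $1,700.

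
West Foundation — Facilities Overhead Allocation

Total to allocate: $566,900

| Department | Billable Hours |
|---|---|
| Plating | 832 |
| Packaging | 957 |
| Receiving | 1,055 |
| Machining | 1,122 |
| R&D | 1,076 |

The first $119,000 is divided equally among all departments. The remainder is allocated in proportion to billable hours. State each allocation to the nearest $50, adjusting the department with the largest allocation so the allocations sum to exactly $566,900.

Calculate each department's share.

Plating: $97,700 · Packaging: $108,800 · Receiving: $117,500 · Machining: $123,500 · R&D: $119,400

Equal tier: $119,000 ÷ 5 = $23,800 apiece.
Remainder $447,900 by billable hours (total 5,042): Plating 73,909.72 → $73,900; Packaging 85,013.94 → $85,000; Receiving 93,719.65 → $93,700; Machining 99,671.52 → $99,650; R&D 95,585.16 → $95,600.
Rounding difference +$50 on remainder applied to Machining.
Totals: Plating $23,800 + $73,900 = $97,700; Packaging $23,800 + $85,000 = $108,800; Receiving $23,800 + $93,700 = $117,500; Machining $23,800 + $99,700 = $123,500; R&D $23,800 + $95,600 = $119,400.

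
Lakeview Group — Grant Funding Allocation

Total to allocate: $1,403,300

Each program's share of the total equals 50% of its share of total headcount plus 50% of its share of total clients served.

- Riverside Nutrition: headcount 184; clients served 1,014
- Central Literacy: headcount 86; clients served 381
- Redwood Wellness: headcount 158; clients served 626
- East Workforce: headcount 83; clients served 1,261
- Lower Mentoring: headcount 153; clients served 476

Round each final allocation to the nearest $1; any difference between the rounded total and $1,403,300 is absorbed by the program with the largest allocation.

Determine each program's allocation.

Totals — headcount 664, clients served 3,758.
Composite weights (50% headcount + 50% clients served): Riverside Nutrition 0.2735; Central Literacy 0.1155; Redwood Wellness 0.2023; East Workforce 0.2303; Lower Mentoring 0.1785.
Unrounded shares: Riverside Nutrition 383,755.41; Central Literacy 162,012.24; Redwood Wellness 283,838.32; East Workforce 323,145.49; Lower Mentoring 250,548.55.
At nearest $1: Riverside Nutrition $383,755; Central Literacy $162,012; Redwood Wellness $283,838; East Workforce $323,145; Lower Mentoring $250,549. Sum = $1,403,299.
Difference $1,403,300 − $1,403,299 = +$1 applied to largest allocation (Riverside Nutrition): Riverside Nutrition becomes $383,756.

Riverside Nutrition: $383,756; Central Literacy: $162,012; Redwood Wellness: $283,838; East Workforce: $323,145; Lower Mentoring: $250,549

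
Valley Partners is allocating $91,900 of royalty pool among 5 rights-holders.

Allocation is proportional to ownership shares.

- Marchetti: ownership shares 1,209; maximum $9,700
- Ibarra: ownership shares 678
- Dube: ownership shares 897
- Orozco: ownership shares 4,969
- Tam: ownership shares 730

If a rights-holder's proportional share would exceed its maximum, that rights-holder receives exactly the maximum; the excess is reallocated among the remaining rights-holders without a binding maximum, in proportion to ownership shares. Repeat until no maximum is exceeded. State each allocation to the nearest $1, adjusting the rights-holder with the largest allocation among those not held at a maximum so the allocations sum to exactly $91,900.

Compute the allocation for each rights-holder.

Sum of ownership shares: 8,483.
Proportional shares (ignoring caps): Marchetti 13,097.62; Ibarra 7,345.07; Dube 9,717.59; Orozco 53,831.32; Tam 7,908.41.
Capped: Marchetti ($9,700); residual $82,200 reallocated over remaining ownership shares 7,274.
Remaining shares: Ibarra 7,661.75 → $7,662; Dube 10,136.57 → $10,137; Orozco 56,152.30 → $56,152; Tam 8,249.38 → $8,249.

Marchetti: $9,700; Ibarra: $7,662; Dube: $10,137; Orozco: $56,152; Tam: $8,249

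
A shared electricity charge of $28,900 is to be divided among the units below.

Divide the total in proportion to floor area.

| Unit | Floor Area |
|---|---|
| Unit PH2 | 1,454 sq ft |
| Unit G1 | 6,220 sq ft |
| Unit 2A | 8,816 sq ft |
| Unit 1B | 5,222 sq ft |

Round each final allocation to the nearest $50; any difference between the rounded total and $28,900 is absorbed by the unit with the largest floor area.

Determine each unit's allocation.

Total floor area = 21,712.
Pro-rata amounts: Unit PH2 1,454/21,712 × $28,900 = 1,935.36; Unit G1 6,220/21,712 × $28,900 = 8,279.20; Unit 2A 8,816/21,712 × $28,900 = 11,734.64; Unit 1B 5,222/21,712 × $28,900 = 6,950.80.
At nearest $50: Unit PH2 $1,950; Unit G1 $8,300; Unit 2A $11,750; Unit 1B $6,950. Sum = $28,950.
Difference $28,900 − $28,950 = −$50 applied to largest floor area (Unit 2A): Unit 2A becomes $11,700.

Unit PH2: $1,950 | Unit G1: $8,300 | Unit 2A: $11,700 | Unit 1B: $6,950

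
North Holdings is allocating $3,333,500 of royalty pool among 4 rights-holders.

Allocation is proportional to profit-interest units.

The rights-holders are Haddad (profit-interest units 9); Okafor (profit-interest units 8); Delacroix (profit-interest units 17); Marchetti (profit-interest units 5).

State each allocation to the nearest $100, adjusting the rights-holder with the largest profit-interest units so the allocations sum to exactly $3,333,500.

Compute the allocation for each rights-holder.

Haddad: $769,300 · Okafor: $683,800 · Delacroix: $1,453,000 · Marchetti: $427,400

Total profit-interest units = 39.
Unrounded shares: Haddad 9/39 × $3,333,500 = 769,269.23; Okafor 8/39 × $3,333,500 = 683,794.87; Delacroix 17/39 × $3,333,500 = 1,453,064.10; Marchetti 5/39 × $3,333,500 = 427,371.79.
Rounded to nearest $100: Haddad $769,300; Okafor $683,800; Delacroix $1,453,100; Marchetti $427,400. Sum = $3,333,600.
Difference $3,333,500 − $3,333,600 = −$100 applied to largest profit-interest units (Delacroix): Delacroix becomes $1,453,000.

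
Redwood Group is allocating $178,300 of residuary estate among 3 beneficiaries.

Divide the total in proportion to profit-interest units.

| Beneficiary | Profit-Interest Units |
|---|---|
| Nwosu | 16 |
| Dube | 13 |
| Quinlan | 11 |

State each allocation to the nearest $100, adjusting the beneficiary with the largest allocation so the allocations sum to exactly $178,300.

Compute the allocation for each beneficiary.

Nwosu: $71,400; Dube: $57,900; Quinlan: $49,000

Sum of profit-interest units: 40.
Pro-rata amounts: Nwosu 16/40 × $178,300 = 71,320.00; Dube 13/40 × $178,300 = 57,947.50; Quinlan 11/40 × $178,300 = 49,032.50.
After rounding ($100): Nwosu $71,300; Dube $57,900; Quinlan $49,000. Sum = $178,200.
Difference $178,300 − $178,200 = +$100 applied to largest allocation (Nwosu): Nwosu becomes $71,400.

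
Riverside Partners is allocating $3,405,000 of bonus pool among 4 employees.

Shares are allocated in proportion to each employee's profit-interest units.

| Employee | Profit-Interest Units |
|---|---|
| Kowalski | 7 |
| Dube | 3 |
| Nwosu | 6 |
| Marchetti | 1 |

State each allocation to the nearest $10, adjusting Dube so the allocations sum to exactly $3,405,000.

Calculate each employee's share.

Profit-interest units total: 17.
Unrounded shares: Kowalski 7/17 × $3,405,000 = 1,402,058.82; Dube 3/17 × $3,405,000 = 600,882.35; Nwosu 6/17 × $3,405,000 = 1,201,764.71; Marchetti 1/17 × $3,405,000 = 200,294.12.
Rounded to nearest $10: Kowalski $1,402,060; Dube $600,880; Nwosu $1,201,760; Marchetti $200,290. Sum = $3,404,990.
Difference $3,405,000 − $3,404,990 = +$10 applied to Dube: Dube becomes $600,890.

Kowalski: $1,402,060; Dube: $600,890; Nwosu: $1,201,760; Marchetti: $200,290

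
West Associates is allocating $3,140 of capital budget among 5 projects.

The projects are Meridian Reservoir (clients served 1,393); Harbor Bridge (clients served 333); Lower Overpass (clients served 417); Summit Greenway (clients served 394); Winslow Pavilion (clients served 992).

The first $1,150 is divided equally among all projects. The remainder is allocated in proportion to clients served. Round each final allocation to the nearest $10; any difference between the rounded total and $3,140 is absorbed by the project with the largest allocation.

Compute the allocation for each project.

Meridian Reservoir: $1,010; Harbor Bridge: $420; Lower Overpass: $470; Summit Greenway: $450; Winslow Pavilion: $790

Equal tier: $1,150 ÷ 5 = $230 apiece.
Remainder $1,990 by clients served (total 3,529): Meridian Reservoir 785.51 → $790; Harbor Bridge 187.78 → $190; Lower Overpass 235.15 → $240; Summit Greenway 222.18 → $220; Winslow Pavilion 559.39 → $560.
Rounding difference −$10 on remainder applied to Meridian Reservoir.
Totals: Meridian Reservoir $230 + $780 = $1,010; Harbor Bridge $230 + $190 = $420; Lower Overpass $230 + $240 = $470; Summit Greenway $230 + $220 = $450; Winslow Pavilion $230 + $560 = $790.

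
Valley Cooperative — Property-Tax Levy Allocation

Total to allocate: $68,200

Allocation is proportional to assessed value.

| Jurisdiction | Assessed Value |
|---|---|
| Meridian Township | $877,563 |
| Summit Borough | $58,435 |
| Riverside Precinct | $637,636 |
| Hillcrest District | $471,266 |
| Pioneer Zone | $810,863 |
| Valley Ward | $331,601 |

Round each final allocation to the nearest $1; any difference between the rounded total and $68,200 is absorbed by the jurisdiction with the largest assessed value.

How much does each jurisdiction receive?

Meridian Township: $18,778 | Summit Borough: $1,250 | Riverside Precinct: $13,643 | Hillcrest District: $10,084 | Pioneer Zone: $17,350 | Valley Ward: $7,095

Total assessed value = 3,187,364.
Raw shares: Meridian Township 877,563/3,187,364 × $68,200 = 18,777.21; Summit Borough 58,435/3,187,364 × $68,200 = 1,250.33; Riverside Precinct 637,636/3,187,364 × $68,200 = 13,643.49; Hillcrest District 471,266/3,187,364 × $68,200 = 10,083.67; Pioneer Zone 810,863/3,187,364 × $68,200 = 17,350.03; Valley Ward 331,601/3,187,364 × $68,200 = 7,095.26.
After rounding ($1): Meridian Township $18,777; Summit Borough $1,250; Riverside Precinct $13,643; Hillcrest District $10,084; Pioneer Zone $17,350; Valley Ward $7,095. Sum = $68,199.
Difference $68,200 − $68,199 = +$1 applied to largest assessed value (Meridian Township): Meridian Township becomes $18,778.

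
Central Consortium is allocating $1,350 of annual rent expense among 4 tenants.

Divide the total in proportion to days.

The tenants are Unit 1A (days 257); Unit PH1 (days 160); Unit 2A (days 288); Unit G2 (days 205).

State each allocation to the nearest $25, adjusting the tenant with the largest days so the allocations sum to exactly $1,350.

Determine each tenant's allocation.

Unit 1A: $375 | Unit PH1: $225 | Unit 2A: $450 | Unit G2: $300

Combined days = 910.
Unrounded shares: Unit 1A 257/910 × $1,350 = 381.26; Unit PH1 160/910 × $1,350 = 237.36; Unit 2A 288/910 × $1,350 = 427.25; Unit G2 205/910 × $1,350 = 304.12.
Rounded to nearest $25: Unit 1A $375; Unit PH1 $225; Unit 2A $425; Unit G2 $300. Sum = $1,325.
Difference $1,350 − $1,325 = +$25 applied to largest days (Unit 2A): Unit 2A becomes $450.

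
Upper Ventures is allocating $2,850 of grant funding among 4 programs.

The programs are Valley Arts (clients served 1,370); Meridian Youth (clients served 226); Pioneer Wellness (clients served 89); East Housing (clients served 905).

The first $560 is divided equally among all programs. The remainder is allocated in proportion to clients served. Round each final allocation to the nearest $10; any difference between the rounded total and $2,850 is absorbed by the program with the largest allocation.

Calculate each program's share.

Equal tier: $560 ÷ 4 = $140 apiece.
Remainder $2,290 by clients served (total 2,590): Valley Arts 1,211.31 → $1,210; Meridian Youth 199.82 → $200; Pioneer Wellness 78.69 → $80; East Housing 800.17 → $800.
Totals: Valley Arts $140 + $1,210 = $1,350; Meridian Youth $140 + $200 = $340; Pioneer Wellness $140 + $80 = $220; East Housing $140 + $800 = $940.

Valley Arts: $1,350; Meridian Youth: $340; Pioneer Wellness: $220; East Housing: $940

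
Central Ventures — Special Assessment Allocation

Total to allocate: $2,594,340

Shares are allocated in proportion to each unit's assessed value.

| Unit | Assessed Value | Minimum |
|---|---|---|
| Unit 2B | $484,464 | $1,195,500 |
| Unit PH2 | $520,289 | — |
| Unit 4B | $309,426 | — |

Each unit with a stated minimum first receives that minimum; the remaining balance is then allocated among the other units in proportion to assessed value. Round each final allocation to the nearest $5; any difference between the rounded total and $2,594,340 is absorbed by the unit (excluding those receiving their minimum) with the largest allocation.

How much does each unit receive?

Unit 2B: $1,195,500 | Unit PH2: $877,170 | Unit 4B: $521,670

Minimums first: Unit 2B $1,195,500. Residual $1,398,840.
Residual split over remaining assessed value 829,715: Unit PH2 877,169.95 → $877,170; Unit 4B 521,670.05 → $521,670.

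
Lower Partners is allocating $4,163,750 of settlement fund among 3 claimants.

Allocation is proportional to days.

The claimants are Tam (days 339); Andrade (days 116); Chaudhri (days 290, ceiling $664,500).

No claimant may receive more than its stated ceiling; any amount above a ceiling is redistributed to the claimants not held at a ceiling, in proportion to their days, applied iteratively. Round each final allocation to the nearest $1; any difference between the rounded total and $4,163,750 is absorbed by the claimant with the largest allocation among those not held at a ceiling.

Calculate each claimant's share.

Tam: $2,607,134 | Andrade: $892,116 | Chaudhri: $664,500

Days total: 745.
Pro-rata shares before constraints: Tam 1,894,645.97; Andrade 648,315.44; Chaudhri 1,620,788.59.
Cap binds for Chaudhri ($664,500); residual $3,499,250 reallocated over remaining days 455.
Redistributed shares: Tam 2,607,133.52 → $2,607,134; Andrade 892,116.48 → $892,116.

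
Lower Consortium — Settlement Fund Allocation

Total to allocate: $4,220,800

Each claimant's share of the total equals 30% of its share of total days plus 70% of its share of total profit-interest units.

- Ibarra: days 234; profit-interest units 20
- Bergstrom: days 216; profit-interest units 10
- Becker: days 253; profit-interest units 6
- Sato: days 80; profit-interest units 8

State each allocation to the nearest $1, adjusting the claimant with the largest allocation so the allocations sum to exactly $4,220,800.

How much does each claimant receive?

Days total 783; profit-interest units total 44.
Composite weights (30% days + 70% profit-interest units): Ibarra 0.4078; Bergstrom 0.2418; Becker 0.1924; Sato 0.1579.
Pro-rata amounts: Ibarra 1,721,398.37; Bergstrom 1,020,798.495; Becker 812,037.23; Sato 666,565.91.
At nearest $1: Ibarra $1,721,398; Bergstrom $1,020,798; Becker $812,037; Sato $666,566. Sum = $4,220,799.
Difference $4,220,800 − $4,220,799 = +$1 applied to largest allocation (Ibarra): Ibarra becomes $1,721,399.

Ibarra: $1,721,399 · Bergstrom: $1,020,798 · Becker: $812,037 · Sato: $666,566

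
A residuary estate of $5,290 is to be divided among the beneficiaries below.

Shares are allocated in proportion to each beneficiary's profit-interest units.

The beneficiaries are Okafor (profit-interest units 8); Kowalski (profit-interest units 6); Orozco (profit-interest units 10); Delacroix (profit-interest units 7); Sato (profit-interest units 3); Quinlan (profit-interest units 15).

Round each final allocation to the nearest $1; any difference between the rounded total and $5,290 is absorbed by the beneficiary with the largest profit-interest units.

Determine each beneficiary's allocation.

Okafor: $864 | Kowalski: $648 | Orozco: $1,080 | Delacroix: $756 | Sato: $324 | Quinlan: $1,618

Total profit-interest units = 49.
Pro-rata amounts: Okafor 8/49 × $5,290 = 863.67; Kowalski 6/49 × $5,290 = 647.76; Orozco 10/49 × $5,290 = 1,079.59; Delacroix 7/49 × $5,290 = 755.71; Sato 3/49 × $5,290 = 323.88; Quinlan 15/49 × $5,290 = 1,619.39.
At nearest $1: Okafor $864; Kowalski $648; Orozco $1,080; Delacroix $756; Sato $324; Quinlan $1,619. Sum = $5,291.
Difference $5,290 − $5,291 = −$1 applied to largest profit-interest units (Quinlan): Quinlan becomes $1,618.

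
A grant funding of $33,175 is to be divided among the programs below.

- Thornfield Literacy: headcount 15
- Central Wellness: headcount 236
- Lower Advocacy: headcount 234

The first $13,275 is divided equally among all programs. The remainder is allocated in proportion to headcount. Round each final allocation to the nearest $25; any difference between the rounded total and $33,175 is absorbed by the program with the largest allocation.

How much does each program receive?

Thornfield Literacy: $5,050 | Central Wellness: $14,100 | Lower Advocacy: $14,025

Equal tier: $13,275 ÷ 3 = $4,425 apiece.
Remainder $19,900 by headcount (total 485): Thornfield Literacy 615.46 → $625; Central Wellness 9,683.30 → $9,675; Lower Advocacy 9,601.24 → $9,600.
Totals: Thornfield Literacy $4,425 + $625 = $5,050; Central Wellness $4,425 + $9,675 = $14,100; Lower Advocacy $4,425 + $9,600 = $14,025.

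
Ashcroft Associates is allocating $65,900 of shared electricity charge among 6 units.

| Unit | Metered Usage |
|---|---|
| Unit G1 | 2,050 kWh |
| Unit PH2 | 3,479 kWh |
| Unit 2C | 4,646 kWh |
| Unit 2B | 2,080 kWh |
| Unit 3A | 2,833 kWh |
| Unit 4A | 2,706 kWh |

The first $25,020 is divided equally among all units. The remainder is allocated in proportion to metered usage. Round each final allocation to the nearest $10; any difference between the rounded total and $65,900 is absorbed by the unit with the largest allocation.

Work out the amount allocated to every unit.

First tranche $25,020 split equally: $4,170 each.
Remainder $40,880 by metered usage (total 17,794): Unit G1 4,709.68 → $4,710; Unit PH2 7,992.67 → $7,990; Unit 2C 10,673.74 → $10,670; Unit 2B 4,778.60 → $4,780; Unit 3A 6,508.54 → $6,510; Unit 4A 6,216.77 → $6,220.
Totals: Unit G1 $4,170 + $4,710 = $8,880; Unit PH2 $4,170 + $7,990 = $12,160; Unit 2C $4,170 + $10,670 = $14,840; Unit 2B $4,170 + $4,780 = $8,950; Unit 3A $4,170 + $6,510 = $10,680; Unit 4A $4,170 + $6,220 = $10,390.

Unit G1: $8,880; Unit PH2: $12,160; Unit 2C: $14,840; Unit 2B: $8,950; Unit 3A: $10,680; Unit 4A: $10,390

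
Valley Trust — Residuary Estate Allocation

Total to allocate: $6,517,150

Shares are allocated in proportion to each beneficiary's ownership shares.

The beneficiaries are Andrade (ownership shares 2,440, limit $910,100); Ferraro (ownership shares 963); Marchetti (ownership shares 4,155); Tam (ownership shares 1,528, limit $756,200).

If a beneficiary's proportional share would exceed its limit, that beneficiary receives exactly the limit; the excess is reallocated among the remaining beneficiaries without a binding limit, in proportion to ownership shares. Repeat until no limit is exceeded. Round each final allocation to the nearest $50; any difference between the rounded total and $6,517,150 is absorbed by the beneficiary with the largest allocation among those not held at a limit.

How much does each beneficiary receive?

Total ownership shares = 9,086.
Unconstrained shares: Andrade 1,750,148.14; Ferraro 690,734.70; Marchetti 2,980,272.75; Tam 1,095,994.41.
Cap binds for Andrade ($910,100), Tam ($756,200); balance $4,850,850 reallocated over remaining ownership shares 5,118.
Redistributed shares: Ferraro 912,733.21 → $912,750; Marchetti 3,938,116.79 → $3,938,100.

Andrade: $910,100 | Ferraro: $912,750 | Marchetti: $3,938,100 | Tam: $756,200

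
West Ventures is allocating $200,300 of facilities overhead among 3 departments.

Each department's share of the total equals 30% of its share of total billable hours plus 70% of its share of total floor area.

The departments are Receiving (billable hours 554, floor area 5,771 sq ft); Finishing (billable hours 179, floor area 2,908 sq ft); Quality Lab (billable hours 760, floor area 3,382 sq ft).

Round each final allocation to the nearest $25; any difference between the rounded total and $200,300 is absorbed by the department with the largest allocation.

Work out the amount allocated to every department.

Receiving: $89,400; Finishing: $41,000; Quality Lab: $69,900

Billable hours total 1,493; floor area total 12,061.
Combined weights (30% billable hours + 70% floor area): Receiving 0.4463; Finishing 0.2047; Quality Lab 0.3490.
Raw shares: Receiving 89,385.59; Finishing 41,010.07; Quality Lab 69,904.34.
At nearest $25: Receiving $89,375; Finishing $41,000; Quality Lab $69,900. Sum = $200,275.
Difference $200,300 − $200,275 = +$25 applied to largest allocation (Receiving): Receiving becomes $89,400.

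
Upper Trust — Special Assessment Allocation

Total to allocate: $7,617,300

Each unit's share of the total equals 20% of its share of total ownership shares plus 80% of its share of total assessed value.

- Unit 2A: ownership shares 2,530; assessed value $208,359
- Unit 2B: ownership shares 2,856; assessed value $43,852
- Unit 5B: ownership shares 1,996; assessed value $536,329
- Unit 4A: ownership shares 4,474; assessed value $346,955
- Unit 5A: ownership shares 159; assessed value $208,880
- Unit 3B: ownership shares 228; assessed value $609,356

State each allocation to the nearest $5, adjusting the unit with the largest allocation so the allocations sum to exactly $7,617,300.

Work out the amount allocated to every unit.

Unit 2A: $964,710 · Unit 2B: $492,165 · Unit 5B: $1,921,225 · Unit 4A: $1,638,905 · Unit 5A: $671,300 · Unit 3B: $1,928,995

Totals — ownership shares 12,243, assessed value 1,953,731.
Composite weights (20% ownership shares + 80% assessed value): Unit 2A 0.1266; Unit 2B 0.0646; Unit 5B 0.2522; Unit 4A 0.2152; Unit 5A 0.0881; Unit 3B 0.2532.
Pro-rata amounts: Unit 2A 964,709.06; Unit 2B 492,164.72; Unit 5B 1,921,224.79; Unit 4A 1,638,902.85; Unit 5A 671,298.27; Unit 3B 1,929,000.31.
After rounding ($5): Unit 2A $964,710; Unit 2B $492,165; Unit 5B $1,921,225; Unit 4A $1,638,905; Unit 5A $671,300; Unit 3B $1,929,000. Sum = $7,617,305.
Difference $7,617,300 − $7,617,305 = −$5 applied to largest allocation (Unit 3B): Unit 3B becomes $1,928,995.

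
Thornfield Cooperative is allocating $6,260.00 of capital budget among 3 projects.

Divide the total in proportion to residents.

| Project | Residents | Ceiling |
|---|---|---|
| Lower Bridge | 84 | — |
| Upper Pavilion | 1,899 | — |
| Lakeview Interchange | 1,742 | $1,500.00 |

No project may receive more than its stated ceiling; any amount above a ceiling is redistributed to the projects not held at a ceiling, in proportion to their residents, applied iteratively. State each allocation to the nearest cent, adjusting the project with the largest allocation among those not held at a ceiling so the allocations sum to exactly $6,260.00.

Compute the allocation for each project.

Total residents = 3,725.
Pro-rata shares before constraints: Lower Bridge 141.1651; Upper Pavilion 3,191.3396; Lakeview Interchange 2,927.4953.
Held at cap: Lakeview Interchange ($1,500.00); balance $4,760.00 reallocated over remaining residents 1,983.
Shares after redistribution: Lower Bridge 201.6339 → $201.63; Upper Pavilion 4,558.3661 → $4,558.37.

Lower Bridge: $201.63 · Upper Pavilion: $4,558.37 · Lakeview Interchange: $1,500.00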